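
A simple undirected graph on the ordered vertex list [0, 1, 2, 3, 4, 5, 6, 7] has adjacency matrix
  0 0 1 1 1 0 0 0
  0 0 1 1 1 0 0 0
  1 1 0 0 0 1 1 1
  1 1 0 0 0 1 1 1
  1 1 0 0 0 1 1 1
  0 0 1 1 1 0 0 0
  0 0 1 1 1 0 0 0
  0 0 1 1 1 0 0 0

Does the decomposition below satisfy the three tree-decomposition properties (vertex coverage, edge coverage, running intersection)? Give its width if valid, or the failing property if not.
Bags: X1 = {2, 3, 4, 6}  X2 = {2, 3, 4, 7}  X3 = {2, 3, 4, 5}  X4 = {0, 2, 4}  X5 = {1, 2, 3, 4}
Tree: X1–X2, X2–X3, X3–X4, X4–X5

A tree decomposition must satisfy three properties: every vertex lies in some bag; for every edge, both endpoints lie together in some bag; and for every vertex, the bags containing it form a connected subtree. Here edge (3,0) lies in no bag, so the decomposition is invalid.

No — edge (3,0) lies in no bag.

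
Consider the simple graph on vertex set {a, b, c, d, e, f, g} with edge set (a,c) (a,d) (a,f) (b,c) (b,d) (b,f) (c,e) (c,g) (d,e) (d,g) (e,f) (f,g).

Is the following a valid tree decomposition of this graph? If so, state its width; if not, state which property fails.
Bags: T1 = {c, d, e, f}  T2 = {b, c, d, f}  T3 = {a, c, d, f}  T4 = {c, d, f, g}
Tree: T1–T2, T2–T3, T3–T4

Yes; width 3.

Checking the three conditions: (i) the bags cover all of {a, b, c, d, e, f, g}; (ii) for each edge, some bag contains both endpoints; (iii) the bags containing any fixed vertex form a subtree. All hold, so the decomposition is valid with width 4 − 1 = 3.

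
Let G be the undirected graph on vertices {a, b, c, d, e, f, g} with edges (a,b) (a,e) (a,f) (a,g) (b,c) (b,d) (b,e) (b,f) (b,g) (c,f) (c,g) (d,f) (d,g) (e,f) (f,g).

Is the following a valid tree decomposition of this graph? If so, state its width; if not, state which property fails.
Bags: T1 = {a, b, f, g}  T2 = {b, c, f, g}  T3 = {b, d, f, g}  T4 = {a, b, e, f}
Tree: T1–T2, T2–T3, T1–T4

Yes; width 3.

Every vertex of G appears in some bag (union = {a, b, c, d, e, f, g}); every edge is covered by a bag; and for each vertex v the set of bags containing v is connected in the bag tree. The decomposition is therefore valid. The largest bag has 4 vertices, so the width is 3.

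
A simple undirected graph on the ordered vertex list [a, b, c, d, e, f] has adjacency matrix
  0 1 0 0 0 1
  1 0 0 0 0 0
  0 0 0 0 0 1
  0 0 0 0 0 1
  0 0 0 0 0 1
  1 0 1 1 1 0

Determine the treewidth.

1

A width-1 tree decomposition is:
Bags: B1 = {d, f}  B2 = {c, f}  B3 = {a, f}  B4 = {e, f}  B5 = {a, b}
Tree: B1–B2, B1–B3, B3–B4, B3–B5
Each bag holds 2 vertices, so the decomposition has width 1, which upper-bounds the treewidth. G has an edge, so its treewidth is at least 1. Hence tw(G) = 1 exactly.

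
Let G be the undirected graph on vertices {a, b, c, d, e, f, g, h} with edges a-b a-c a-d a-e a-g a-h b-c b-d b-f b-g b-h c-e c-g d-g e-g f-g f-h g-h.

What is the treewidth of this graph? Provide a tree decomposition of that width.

Treewidth 3.
One optimal decomposition is:
Bags: B1 = {a, c, e, g}  B2 = {a, b, c, g}  B3 = {a, b, g, h}  B4 = {a, b, d, g}  B5 = {b, f, g, h}
Tree: B1–B2, B2–B3, B3–B4, B3–B5

Every bag has size at most 4, so the width is 4 − 1 = 3 and tw(G) ≤ 3. For the lower bound, the 4 vertices {a, c, e, g} are pairwise adjacent, and any tree decomposition puts a clique entirely inside one bag — forcing width ≥ 3. The upper and lower bounds meet at 3, so that is the treewidth.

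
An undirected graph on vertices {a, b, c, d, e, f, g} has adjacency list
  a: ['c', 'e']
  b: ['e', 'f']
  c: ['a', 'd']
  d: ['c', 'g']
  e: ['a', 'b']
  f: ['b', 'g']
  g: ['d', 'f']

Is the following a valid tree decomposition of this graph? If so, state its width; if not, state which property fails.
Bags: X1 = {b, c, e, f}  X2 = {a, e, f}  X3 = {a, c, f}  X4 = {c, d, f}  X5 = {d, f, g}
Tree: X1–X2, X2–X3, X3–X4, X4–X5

No — bags containing vertex c are not connected in the tree.

A tree decomposition must satisfy three properties: every vertex lies in some bag; for every edge, both endpoints lie together in some bag; and for every vertex, the bags containing it form a connected subtree. Here bags containing vertex c are not connected in the tree, so the decomposition is invalid.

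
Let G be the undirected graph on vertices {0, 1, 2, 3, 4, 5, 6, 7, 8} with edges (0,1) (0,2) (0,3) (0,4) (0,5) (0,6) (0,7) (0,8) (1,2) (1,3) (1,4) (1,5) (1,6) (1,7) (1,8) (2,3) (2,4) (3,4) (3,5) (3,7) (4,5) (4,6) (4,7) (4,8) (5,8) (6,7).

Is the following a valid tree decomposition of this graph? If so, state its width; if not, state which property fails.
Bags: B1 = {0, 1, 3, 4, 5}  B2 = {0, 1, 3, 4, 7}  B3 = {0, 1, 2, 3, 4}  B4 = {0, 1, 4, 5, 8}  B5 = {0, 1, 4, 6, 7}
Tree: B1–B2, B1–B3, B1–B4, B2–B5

Yes; width 4.

Vertex coverage: the bags together contain {0, 1, 2, 3, 4, 5, 6, 7, 8}, the full vertex set. Edge coverage: each edge of G has both endpoints in at least one bag. Running intersection: for every vertex, the bags containing it form a connected subtree. All three properties hold, so this is a valid tree decomposition of width max|bag| − 1 = 4, and hence tw(G) ≤ 4.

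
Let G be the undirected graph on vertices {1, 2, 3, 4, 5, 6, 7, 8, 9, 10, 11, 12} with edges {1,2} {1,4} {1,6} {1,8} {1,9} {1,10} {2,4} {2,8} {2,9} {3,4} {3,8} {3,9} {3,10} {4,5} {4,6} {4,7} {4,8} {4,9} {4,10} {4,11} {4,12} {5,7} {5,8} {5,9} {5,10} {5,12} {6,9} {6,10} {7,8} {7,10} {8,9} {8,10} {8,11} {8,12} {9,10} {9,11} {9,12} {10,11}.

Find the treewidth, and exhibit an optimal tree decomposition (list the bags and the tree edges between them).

Treewidth 4.
One such decomposition:
Bags: B1 = {4, 8, 9, 10, 11}  B2 = {4, 5, 8, 9, 10}  B3 = {1, 4, 8, 9, 10}  B4 = {3, 4, 8, 9, 10}  B5 = {4, 5, 7, 8, 10}  B6 = {1, 2, 4, 8, 9}  B7 = {4, 5, 8, 9, 12}  B8 = {1, 4, 6, 9, 10}
Tree: B1–B2, B1–B3, B1–B4, B2–B5, B3–B6, B2–B7, B3–B8

Each bag holds 5 vertices, so the decomposition has width 4, which upper-bounds the treewidth. On the other hand G contains the 5-clique {1, 2, 4, 8, 9}. A clique must lie in a single bag of any decomposition, so no decomposition can have width below 4. Combining the bounds, tw(G) = 4.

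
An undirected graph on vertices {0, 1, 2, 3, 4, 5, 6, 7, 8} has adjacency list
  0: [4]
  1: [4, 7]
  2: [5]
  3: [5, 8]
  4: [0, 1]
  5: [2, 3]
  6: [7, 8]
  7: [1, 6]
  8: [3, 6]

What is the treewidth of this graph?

1

A width-1 tree decomposition is:
Bags: B1 = {0, 4}  B2 = {1, 4}  B3 = {1, 7}  B4 = {6, 7}  B5 = {6, 8}  B6 = {3, 8}  B7 = {3, 5}  B8 = {2, 5}
Tree: B1–B2, B2–B3, B3–B4, B4–B5, B5–B6, B6–B7, B7–B8
The largest bag has 2 vertices, giving width 1; this decomposition certifies tw(G) ≤ 1. Since G has at least one edge (e.g. 0–4), it is not an edgeless graph, so tw(G) ≥ 1. Therefore the treewidth is 1.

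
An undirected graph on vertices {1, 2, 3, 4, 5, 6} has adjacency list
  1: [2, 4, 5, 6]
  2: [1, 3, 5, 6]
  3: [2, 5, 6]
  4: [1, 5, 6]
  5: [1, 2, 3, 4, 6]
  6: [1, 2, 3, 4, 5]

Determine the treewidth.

A width-3 tree decomposition is:
Bags: B1 = {1, 4, 5, 6}  B2 = {1, 2, 5, 6}  B3 = {2, 3, 5, 6}
Tree: B1–B2, B2–B3
The largest bag has 4 vertices, giving width 3; this decomposition certifies tw(G) ≤ 3. On the other hand G contains the 4-clique {1, 2, 5, 6}. A clique must lie in a single bag of any decomposition, so no decomposition can have width below 3. The upper and lower bounds meet at 3, so that is the treewidth.

3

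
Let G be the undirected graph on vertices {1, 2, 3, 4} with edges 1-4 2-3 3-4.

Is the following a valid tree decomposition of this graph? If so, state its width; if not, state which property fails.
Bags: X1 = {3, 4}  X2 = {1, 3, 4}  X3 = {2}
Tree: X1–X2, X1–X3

A tree decomposition must satisfy three properties: every vertex lies in some bag; for every edge, both endpoints lie together in some bag; and for every vertex, the bags containing it form a connected subtree. Here edge (3,2) lies in no bag, so the decomposition is invalid.

No — edge (3,2) lies in no bag.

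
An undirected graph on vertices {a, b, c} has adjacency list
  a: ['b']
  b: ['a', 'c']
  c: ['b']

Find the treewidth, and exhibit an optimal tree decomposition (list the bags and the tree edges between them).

The largest bag has 2 vertices, giving width 1; this decomposition certifies tw(G) ≤ 1. Any graph with an edge has treewidth ≥ 1, and G has the edge b–c. Combining the bounds, tw(G) = 1.

Treewidth 1.
One optimal decomposition is:
Bags: B1 = {b, c}  B2 = {a, b}
Tree: B1–B2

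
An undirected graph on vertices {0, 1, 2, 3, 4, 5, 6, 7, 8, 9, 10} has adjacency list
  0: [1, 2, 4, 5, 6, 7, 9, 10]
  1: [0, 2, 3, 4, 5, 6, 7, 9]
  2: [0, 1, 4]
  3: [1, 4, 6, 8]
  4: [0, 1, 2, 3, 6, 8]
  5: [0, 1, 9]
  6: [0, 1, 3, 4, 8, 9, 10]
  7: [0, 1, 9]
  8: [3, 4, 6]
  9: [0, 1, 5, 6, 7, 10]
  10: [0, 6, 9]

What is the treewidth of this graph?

3

A width-3 tree decomposition is:
Bags: B1 = {0, 1, 4, 6}  B2 = {0, 1, 6, 9}  B3 = {0, 6, 9, 10}  B4 = {0, 1, 7, 9}  B5 = {0, 1, 2, 4}  B6 = {0, 1, 5, 9}  B7 = {1, 3, 4, 6}  B8 = {3, 4, 6, 8}
Tree: B1–B2, B2–B3, B2–B4, B1–B5, B4–B6, B1–B7, B7–B8
Each bag holds 4 vertices, so the decomposition has width 3, which upper-bounds the treewidth. Conversely, {0, 1, 5, 9} is a clique of size 4, and the vertices of any clique must share a bag in every tree decomposition; so some bag has ≥ 4 vertices and tw(G) ≥ 3. Combining the bounds, tw(G) = 3.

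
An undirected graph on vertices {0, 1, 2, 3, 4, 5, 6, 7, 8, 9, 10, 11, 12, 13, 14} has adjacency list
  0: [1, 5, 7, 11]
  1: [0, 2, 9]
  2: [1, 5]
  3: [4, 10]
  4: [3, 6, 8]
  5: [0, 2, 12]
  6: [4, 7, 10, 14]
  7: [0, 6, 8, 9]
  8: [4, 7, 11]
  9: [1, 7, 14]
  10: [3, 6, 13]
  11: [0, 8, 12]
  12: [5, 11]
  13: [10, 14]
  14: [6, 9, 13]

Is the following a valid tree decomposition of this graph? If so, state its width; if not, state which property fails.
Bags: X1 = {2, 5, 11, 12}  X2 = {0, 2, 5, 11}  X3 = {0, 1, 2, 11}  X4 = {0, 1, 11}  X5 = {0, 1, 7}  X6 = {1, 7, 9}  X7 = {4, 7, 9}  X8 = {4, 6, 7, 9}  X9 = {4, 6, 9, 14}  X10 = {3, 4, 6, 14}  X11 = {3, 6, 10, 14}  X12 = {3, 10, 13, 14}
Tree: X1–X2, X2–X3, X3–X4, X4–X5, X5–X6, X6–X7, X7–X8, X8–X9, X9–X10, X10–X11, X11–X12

No — vertex 8 appears in no bag.

A tree decomposition must satisfy three properties: every vertex lies in some bag; for every edge, both endpoints lie together in some bag; and for every vertex, the bags containing it form a connected subtree. Here vertex 8 appears in no bag, so the decomposition is invalid.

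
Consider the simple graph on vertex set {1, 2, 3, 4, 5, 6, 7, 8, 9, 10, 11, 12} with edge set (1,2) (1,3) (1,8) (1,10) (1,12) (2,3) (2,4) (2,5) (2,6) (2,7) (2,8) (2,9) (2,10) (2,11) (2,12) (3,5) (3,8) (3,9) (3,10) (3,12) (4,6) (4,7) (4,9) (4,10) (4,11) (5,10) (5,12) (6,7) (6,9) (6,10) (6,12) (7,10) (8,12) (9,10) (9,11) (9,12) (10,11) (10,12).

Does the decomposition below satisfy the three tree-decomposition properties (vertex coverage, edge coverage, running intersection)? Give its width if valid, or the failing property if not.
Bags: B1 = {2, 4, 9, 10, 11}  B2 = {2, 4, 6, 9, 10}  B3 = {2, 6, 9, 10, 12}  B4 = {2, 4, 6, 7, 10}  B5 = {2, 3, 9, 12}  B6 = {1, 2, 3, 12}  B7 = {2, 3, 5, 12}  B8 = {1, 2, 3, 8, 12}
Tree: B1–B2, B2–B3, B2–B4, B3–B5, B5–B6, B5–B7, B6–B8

A tree decomposition must satisfy three properties: every vertex lies in some bag; for every edge, both endpoints lie together in some bag; and for every vertex, the bags containing it form a connected subtree. Here edge (10,3) lies in no bag, so the decomposition is invalid.

No — edge (10,3) lies in no bag.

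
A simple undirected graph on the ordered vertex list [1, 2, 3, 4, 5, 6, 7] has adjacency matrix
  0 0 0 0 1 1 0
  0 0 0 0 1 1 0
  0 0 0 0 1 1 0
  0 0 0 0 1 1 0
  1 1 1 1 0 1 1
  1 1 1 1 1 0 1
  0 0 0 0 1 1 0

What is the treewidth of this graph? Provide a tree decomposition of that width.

Each bag holds 3 vertices, so the decomposition has width 2, which upper-bounds the treewidth. For the lower bound, the 3 vertices {1, 5, 6} are pairwise adjacent, and any tree decomposition puts a clique entirely inside one bag — forcing width ≥ 2. The upper and lower bounds meet at 2, so that is the treewidth.

Treewidth 2.
One optimal decomposition is:
Bags: B1 = {4, 5, 6}  B2 = {3, 5, 6}  B3 = {5, 6, 7}  B4 = {2, 5, 6}  B5 = {1, 5, 6}
Tree: B1–B2, B1–B3, B1–B4, B4–B5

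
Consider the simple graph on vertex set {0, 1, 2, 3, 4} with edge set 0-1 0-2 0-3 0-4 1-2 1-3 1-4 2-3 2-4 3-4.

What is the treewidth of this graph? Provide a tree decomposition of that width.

A single bag containing all 5 vertices is trivially a valid decomposition of width 4. On the other hand G contains the 5-clique {0, 1, 2, 3, 4}. A clique must lie in a single bag of any decomposition, so no decomposition can have width below 4. The upper and lower bounds meet at 4, so that is the treewidth.

Treewidth 4.
One optimal decomposition is:
Bags: B1 = {0, 1, 2, 3, 4}
Tree: (single bag)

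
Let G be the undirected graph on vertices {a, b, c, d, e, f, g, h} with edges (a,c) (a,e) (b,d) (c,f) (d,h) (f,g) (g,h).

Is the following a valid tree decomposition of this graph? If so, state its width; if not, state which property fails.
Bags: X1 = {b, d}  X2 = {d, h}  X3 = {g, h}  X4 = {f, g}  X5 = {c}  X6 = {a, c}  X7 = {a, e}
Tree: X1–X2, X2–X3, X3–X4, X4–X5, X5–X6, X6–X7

No — edge (f,c) lies in no bag.

A tree decomposition must satisfy three properties: every vertex lies in some bag; for every edge, both endpoints lie together in some bag; and for every vertex, the bags containing it form a connected subtree. Here edge (f,c) lies in no bag, so the decomposition is invalid.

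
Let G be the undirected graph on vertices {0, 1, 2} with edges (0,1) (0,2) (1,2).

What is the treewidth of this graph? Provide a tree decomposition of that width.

A single bag containing all 3 vertices is trivially a valid decomposition of width 2. For the lower bound, the 3 vertices {0, 1, 2} are pairwise adjacent, and any tree decomposition puts a clique entirely inside one bag — forcing width ≥ 2. Therefore the treewidth is 2.

Treewidth 2.
One optimal decomposition is:
Bags: B1 = {0, 1, 2}
Tree: (single bag)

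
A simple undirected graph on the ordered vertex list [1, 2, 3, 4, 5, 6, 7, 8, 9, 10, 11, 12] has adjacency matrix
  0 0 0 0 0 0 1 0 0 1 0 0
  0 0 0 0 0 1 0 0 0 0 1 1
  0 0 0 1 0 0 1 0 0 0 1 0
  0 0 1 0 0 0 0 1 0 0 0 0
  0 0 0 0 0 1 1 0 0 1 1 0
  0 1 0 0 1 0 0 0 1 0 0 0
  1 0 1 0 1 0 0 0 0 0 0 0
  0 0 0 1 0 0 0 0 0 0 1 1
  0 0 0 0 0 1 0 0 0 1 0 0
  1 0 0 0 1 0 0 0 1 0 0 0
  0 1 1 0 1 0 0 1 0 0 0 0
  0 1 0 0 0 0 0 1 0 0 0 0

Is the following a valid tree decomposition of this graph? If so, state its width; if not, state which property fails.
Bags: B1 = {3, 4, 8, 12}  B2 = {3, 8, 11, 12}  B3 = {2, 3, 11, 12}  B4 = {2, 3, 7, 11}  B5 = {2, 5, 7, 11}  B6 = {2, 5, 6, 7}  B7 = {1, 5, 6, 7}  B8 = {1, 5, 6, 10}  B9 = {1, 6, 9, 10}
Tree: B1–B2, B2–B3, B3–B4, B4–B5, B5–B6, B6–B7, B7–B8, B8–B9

Yes; width 3.

Every vertex of G appears in some bag (union = {1, 2, 3, 4, 5, 6, 7, 8, 9, 10, 11, 12}); every edge is covered by a bag; and for each vertex v the set of bags containing v is connected in the bag tree. The decomposition is therefore valid. The largest bag has 4 vertices, so the width is 3.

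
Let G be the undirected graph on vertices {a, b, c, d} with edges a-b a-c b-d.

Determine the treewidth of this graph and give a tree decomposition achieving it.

The largest bag has 2 vertices, giving width 1; this decomposition certifies tw(G) ≤ 1. Since G has at least one edge (e.g. b–d), it is not an edgeless graph, so tw(G) ≥ 1. Combining the bounds, tw(G) = 1.

Treewidth 1.
Bags: B1 = {b, d}  B2 = {a, b}  B3 = {a, c}
Tree: B1–B2, B2–B3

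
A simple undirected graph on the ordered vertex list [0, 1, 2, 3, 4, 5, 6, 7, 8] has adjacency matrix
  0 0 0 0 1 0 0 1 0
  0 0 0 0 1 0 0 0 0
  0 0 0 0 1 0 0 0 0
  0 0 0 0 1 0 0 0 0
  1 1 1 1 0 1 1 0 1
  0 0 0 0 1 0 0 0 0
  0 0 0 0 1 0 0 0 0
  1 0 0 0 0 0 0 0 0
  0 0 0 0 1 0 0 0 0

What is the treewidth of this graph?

A width-1 tree decomposition is:
Bags: B1 = {4, 8}  B2 = {2, 4}  B3 = {4, 5}  B4 = {4, 6}  B5 = {3, 4}  B6 = {1, 4}  B7 = {0, 4}  B8 = {0, 7}
Tree: B1–B2, B2–B3, B1–B4, B1–B5, B1–B6, B5–B7, B7–B8
The largest bag has 2 vertices, giving width 1; this decomposition certifies tw(G) ≤ 1. Since G has at least one edge (e.g. 4–8), it is not an edgeless graph, so tw(G) ≥ 1. Combining the bounds, tw(G) = 1.

1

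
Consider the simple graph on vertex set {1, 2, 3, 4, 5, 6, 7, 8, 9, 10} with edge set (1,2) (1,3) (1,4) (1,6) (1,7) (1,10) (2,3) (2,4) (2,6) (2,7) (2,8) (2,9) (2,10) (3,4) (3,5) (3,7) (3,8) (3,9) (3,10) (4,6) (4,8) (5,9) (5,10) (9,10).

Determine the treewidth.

A width-3 tree decomposition is:
Bags: B1 = {1, 2, 3, 4}  B2 = {1, 2, 4, 6}  B3 = {1, 2, 3, 10}  B4 = {2, 3, 9, 10}  B5 = {1, 2, 3, 7}  B6 = {2, 3, 4, 8}  B7 = {3, 5, 9, 10}
Tree: B1–B2, B1–B3, B3–B4, B1–B5, B1–B6, B4–B7
Every bag has size at most 4, so the width is 4 − 1 = 3 and tw(G) ≤ 3. On the other hand G contains the 4-clique {2, 3, 4, 8}. A clique must lie in a single bag of any decomposition, so no decomposition can have width below 3. The upper and lower bounds meet at 3, so that is the treewidth.

3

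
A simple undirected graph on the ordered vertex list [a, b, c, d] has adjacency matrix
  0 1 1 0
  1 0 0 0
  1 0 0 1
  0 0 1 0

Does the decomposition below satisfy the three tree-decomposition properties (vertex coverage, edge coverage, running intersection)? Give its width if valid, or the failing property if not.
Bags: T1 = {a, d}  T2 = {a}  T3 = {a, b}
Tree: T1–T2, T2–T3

A tree decomposition must satisfy three properties: every vertex lies in some bag; for every edge, both endpoints lie together in some bag; and for every vertex, the bags containing it form a connected subtree. Here vertex c appears in no bag, so the decomposition is invalid.

No — vertex c appears in no bag.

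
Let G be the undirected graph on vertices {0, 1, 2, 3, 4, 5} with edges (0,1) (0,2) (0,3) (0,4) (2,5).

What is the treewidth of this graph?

1

A width-1 tree decomposition is:
Bags: B1 = {0, 1}  B2 = {0, 3}  B3 = {0, 2}  B4 = {2, 5}  B5 = {0, 4}
Tree: B1–B2, B2–B3, B3–B4, B1–B5
Every bag has size at most 2, so the width is 2 − 1 = 1 and tw(G) ≤ 1. Any graph with an edge has treewidth ≥ 1, and G has the edge 0–1. The upper and lower bounds meet at 1, so that is the treewidth.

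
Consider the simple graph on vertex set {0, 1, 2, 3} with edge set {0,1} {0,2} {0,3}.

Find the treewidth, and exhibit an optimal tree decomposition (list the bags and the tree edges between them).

The largest bag has 2 vertices, giving width 1; this decomposition certifies tw(G) ≤ 1. Since G has at least one edge (e.g. 0–3), it is not an edgeless graph, so tw(G) ≥ 1. The upper and lower bounds meet at 1, so that is the treewidth.

Treewidth 1.
One such decomposition:
Bags: B1 = {0, 3}  B2 = {0, 2}  B3 = {0, 1}
Tree: B1–B2, B2–B3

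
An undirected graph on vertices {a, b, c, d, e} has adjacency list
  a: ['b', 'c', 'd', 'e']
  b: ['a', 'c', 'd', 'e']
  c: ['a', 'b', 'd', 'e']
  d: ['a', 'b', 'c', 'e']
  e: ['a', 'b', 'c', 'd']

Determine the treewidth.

A width-4 tree decomposition is:
Bags: B1 = {a, b, c, d, e}
Tree: (single bag)
A single bag containing all 5 vertices is trivially a valid decomposition of width 4. Conversely, {a, b, c, d, e} is a clique of size 5, and the vertices of any clique must share a bag in every tree decomposition; so some bag has ≥ 5 vertices and tw(G) ≥ 4. The upper and lower bounds meet at 4, so that is the treewidth.

4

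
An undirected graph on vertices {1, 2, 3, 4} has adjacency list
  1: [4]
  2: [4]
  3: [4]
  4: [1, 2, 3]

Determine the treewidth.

A width-1 tree decomposition is:
Bags: B1 = {3, 4}  B2 = {1, 4}  B3 = {2, 4}
Tree: B1–B2, B1–B3
Every bag has size at most 2, so the width is 2 − 1 = 1 and tw(G) ≤ 1. Any graph with an edge has treewidth ≥ 1, and G has the edge 3–4. Hence tw(G) = 1 exactly.

1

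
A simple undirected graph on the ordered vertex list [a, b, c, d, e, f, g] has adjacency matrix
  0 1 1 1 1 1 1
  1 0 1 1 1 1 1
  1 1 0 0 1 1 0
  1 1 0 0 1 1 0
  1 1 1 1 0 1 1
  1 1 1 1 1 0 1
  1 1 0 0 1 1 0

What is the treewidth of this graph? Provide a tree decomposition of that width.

Every bag has size at most 5, so the width is 5 − 1 = 4 and tw(G) ≤ 4. On the other hand G contains the 5-clique {a, b, d, e, f}. A clique must lie in a single bag of any decomposition, so no decomposition can have width below 4. The upper and lower bounds meet at 4, so that is the treewidth.

Treewidth 4.
One optimal decomposition is:
Bags: B1 = {a, b, e, f, g}  B2 = {a, b, d, e, f}  B3 = {a, b, c, e, f}
Tree: B1–B2, B1–B3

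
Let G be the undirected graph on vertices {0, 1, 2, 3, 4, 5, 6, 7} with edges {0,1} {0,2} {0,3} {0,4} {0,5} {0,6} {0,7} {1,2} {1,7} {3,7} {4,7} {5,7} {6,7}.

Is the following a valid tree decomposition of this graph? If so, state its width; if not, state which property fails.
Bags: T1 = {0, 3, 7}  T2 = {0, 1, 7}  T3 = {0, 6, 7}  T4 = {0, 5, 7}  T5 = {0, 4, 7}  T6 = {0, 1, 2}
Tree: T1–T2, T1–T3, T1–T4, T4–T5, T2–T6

Every vertex of G appears in some bag (union = {0, 1, 2, 3, 4, 5, 6, 7}); every edge is covered by a bag; and for each vertex v the set of bags containing v is connected in the bag tree. The decomposition is therefore valid. The largest bag has 3 vertices, so the width is 2.

Yes; width 2.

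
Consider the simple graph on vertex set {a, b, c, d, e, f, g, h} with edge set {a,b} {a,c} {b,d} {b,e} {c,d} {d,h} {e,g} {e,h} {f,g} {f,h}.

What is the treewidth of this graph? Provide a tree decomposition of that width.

Treewidth 2.
One such decomposition:
Bags: B1 = {a, b, c}  B2 = {b, c, d}  B3 = {b, d, e}  B4 = {d, e, h}  B5 = {e, g, h}  B6 = {f, g, h}
Tree: B1–B2, B2–B3, B3–B4, B4–B5, B5–B6

Each bag holds 3 vertices, so the decomposition has width 2, which upper-bounds the treewidth. Since a–c–d–b–a is a cycle in G, G is not acyclic. Forests are exactly the graphs of treewidth ≤ 1, so tw(G) ≥ 2. Combining the bounds, tw(G) = 2.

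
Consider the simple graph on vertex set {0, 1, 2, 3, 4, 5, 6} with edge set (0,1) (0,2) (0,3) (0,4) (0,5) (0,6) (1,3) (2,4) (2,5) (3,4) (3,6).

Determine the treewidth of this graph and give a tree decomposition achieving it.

Treewidth 2.
One optimal decomposition is:
Bags: B1 = {0, 3, 4}  B2 = {0, 1, 3}  B3 = {0, 2, 4}  B4 = {0, 3, 6}  B5 = {0, 2, 5}
Tree: B1–B2, B1–B3, B2–B4, B3–B5

Each bag holds 3 vertices, so the decomposition has width 2, which upper-bounds the treewidth. Conversely, {0, 2, 4} is a clique of size 3, and the vertices of any clique must share a bag in every tree decomposition; so some bag has ≥ 3 vertices and tw(G) ≥ 2. Therefore the treewidth is 2.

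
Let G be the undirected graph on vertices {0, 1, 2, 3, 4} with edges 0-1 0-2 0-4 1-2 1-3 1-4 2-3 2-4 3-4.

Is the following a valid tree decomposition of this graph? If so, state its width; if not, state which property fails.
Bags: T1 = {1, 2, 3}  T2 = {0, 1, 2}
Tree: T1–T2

No — vertex 4 appears in no bag.

A tree decomposition must satisfy three properties: every vertex lies in some bag; for every edge, both endpoints lie together in some bag; and for every vertex, the bags containing it form a connected subtree. Here vertex 4 appears in no bag, so the decomposition is invalid.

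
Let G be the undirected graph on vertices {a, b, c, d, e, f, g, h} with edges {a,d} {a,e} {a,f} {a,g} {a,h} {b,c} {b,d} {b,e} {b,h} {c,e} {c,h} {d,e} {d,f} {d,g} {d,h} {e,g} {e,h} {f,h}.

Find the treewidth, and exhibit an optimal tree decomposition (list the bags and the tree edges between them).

Treewidth 3.
One such decomposition:
Bags: B1 = {a, d, e, g}  B2 = {a, d, e, h}  B3 = {a, d, f, h}  B4 = {b, d, e, h}  B5 = {b, c, e, h}
Tree: B1–B2, B2–B3, B2–B4, B4–B5

Each bag holds 4 vertices, so the decomposition has width 3, which upper-bounds the treewidth. On the other hand G contains the 4-clique {a, d, e, g}. A clique must lie in a single bag of any decomposition, so no decomposition can have width below 3. Therefore the treewidth is 3.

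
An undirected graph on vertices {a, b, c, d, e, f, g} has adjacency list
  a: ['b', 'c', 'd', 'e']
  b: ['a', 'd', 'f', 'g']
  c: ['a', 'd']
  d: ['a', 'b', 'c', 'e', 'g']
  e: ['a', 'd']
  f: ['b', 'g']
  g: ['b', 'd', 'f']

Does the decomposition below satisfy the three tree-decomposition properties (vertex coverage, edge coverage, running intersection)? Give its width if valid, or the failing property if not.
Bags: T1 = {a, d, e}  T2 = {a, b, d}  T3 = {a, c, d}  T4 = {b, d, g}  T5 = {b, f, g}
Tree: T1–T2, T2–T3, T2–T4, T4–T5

Checking the three conditions: (i) the bags cover all of {a, b, c, d, e, f, g}; (ii) for each edge, some bag contains both endpoints; (iii) the bags containing any fixed vertex form a subtree. All hold, so the decomposition is valid with width 3 − 1 = 2.

Yes; width 2.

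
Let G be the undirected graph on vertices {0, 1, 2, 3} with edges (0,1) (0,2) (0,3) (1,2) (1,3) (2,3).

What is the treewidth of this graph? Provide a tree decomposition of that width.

A single bag containing all 4 vertices is trivially a valid decomposition of width 3. Conversely, {0, 1, 2, 3} is a clique of size 4, and the vertices of any clique must share a bag in every tree decomposition; so some bag has ≥ 4 vertices and tw(G) ≥ 3. Hence tw(G) = 3 exactly.

Treewidth 3.
One optimal decomposition is:
Bags: B1 = {0, 1, 2, 3}
Tree: (single bag)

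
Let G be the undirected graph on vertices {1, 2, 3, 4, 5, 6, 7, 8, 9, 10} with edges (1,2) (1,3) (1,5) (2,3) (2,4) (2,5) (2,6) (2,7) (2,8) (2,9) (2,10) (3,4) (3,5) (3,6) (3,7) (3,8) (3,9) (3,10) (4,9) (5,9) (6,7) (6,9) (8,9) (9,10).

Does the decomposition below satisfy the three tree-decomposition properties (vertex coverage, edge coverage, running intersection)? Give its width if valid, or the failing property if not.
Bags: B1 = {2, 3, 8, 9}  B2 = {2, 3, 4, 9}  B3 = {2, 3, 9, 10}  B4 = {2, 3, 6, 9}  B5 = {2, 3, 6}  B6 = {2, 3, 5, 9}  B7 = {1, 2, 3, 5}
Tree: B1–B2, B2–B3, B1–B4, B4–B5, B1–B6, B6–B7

No — vertex 7 appears in no bag.

A tree decomposition must satisfy three properties: every vertex lies in some bag; for every edge, both endpoints lie together in some bag; and for every vertex, the bags containing it form a connected subtree. Here vertex 7 appears in no bag, so the decomposition is invalid.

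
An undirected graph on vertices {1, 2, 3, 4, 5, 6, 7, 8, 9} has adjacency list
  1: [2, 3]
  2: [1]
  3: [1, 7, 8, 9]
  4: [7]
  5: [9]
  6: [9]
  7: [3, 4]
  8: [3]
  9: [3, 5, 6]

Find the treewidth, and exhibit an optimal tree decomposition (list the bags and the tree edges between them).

Each bag holds 2 vertices, so the decomposition has width 1, which upper-bounds the treewidth. G has an edge, so its treewidth is at least 1. Combining the bounds, tw(G) = 1.

Treewidth 1.
Bags: B1 = {1, 2}  B2 = {1, 3}  B3 = {3, 9}  B4 = {5, 9}  B5 = {3, 7}  B6 = {3, 8}  B7 = {6, 9}  B8 = {4, 7}
Tree: B1–B2, B2–B3, B3–B4, B2–B5, B5–B6, B4–B7, B5–B8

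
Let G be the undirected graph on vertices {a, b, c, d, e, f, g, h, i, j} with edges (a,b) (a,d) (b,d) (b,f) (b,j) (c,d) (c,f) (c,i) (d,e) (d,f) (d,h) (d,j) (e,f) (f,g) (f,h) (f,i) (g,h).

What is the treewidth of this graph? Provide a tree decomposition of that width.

Each bag holds 3 vertices, so the decomposition has width 2, which upper-bounds the treewidth. On the other hand G contains the 3-clique {a, b, d}. A clique must lie in a single bag of any decomposition, so no decomposition can have width below 2. Combining the bounds, tw(G) = 2.

Treewidth 2.
Bags: B1 = {b, d, f}  B2 = {d, f, h}  B3 = {c, d, f}  B4 = {b, d, j}  B5 = {a, b, d}  B6 = {d, e, f}  B7 = {f, g, h}  B8 = {c, f, i}
Tree: B1–B2, B1–B3, B1–B4, B4–B5, B2–B6, B2–B7, B3–B8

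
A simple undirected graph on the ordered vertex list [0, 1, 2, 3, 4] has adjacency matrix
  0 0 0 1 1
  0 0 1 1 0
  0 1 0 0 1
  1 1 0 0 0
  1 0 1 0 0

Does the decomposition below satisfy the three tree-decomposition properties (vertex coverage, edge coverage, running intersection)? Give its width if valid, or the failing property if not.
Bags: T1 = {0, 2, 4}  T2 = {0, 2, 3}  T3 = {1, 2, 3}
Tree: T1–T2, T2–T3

Yes; width 2.

Every vertex of G appears in some bag (union = {0, 1, 2, 3, 4}); every edge is covered by a bag; and for each vertex v the set of bags containing v is connected in the bag tree. The decomposition is therefore valid. The largest bag has 3 vertices, so the width is 2.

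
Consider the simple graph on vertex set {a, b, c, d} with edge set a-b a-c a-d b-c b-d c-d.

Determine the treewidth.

3

A width-3 tree decomposition is:
Bags: B1 = {a, b, c, d}
Tree: (single bag)
A single bag containing all 4 vertices is trivially a valid decomposition of width 3. Conversely, {a, b, c, d} is a clique of size 4, and the vertices of any clique must share a bag in every tree decomposition; so some bag has ≥ 4 vertices and tw(G) ≥ 3. The upper and lower bounds meet at 3, so that is the treewidth.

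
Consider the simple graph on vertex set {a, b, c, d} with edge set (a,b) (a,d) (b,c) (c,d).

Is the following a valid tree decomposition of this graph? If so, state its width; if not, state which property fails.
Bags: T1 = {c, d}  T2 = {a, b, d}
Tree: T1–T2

No — edge (b,c) lies in no bag.

A tree decomposition must satisfy three properties: every vertex lies in some bag; for every edge, both endpoints lie together in some bag; and for every vertex, the bags containing it form a connected subtree. Here edge (b,c) lies in no bag, so the decomposition is invalid.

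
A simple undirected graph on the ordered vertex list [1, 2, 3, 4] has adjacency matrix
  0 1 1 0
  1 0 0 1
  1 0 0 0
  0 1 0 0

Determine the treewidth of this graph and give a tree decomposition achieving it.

The largest bag has 2 vertices, giving width 1; this decomposition certifies tw(G) ≤ 1. Since G has at least one edge (e.g. 1–2), it is not an edgeless graph, so tw(G) ≥ 1. Combining the bounds, tw(G) = 1.

Treewidth 1.
Bags: B1 = {1, 2}  B2 = {1, 3}  B3 = {2, 4}
Tree: B1–B2, B1–B3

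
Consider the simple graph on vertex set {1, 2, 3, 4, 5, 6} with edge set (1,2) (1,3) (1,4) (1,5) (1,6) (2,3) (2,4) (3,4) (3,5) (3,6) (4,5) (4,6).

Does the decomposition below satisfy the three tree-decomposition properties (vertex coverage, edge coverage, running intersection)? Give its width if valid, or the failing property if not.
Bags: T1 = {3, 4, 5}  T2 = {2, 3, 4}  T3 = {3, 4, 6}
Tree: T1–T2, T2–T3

No — vertex 1 appears in no bag.

A tree decomposition must satisfy three properties: every vertex lies in some bag; for every edge, both endpoints lie together in some bag; and for every vertex, the bags containing it form a connected subtree. Here vertex 1 appears in no bag, so the decomposition is invalid.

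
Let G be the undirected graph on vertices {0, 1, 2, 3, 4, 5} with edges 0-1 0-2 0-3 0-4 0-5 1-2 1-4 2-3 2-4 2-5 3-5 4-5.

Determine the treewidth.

3

A width-3 tree decomposition is:
Bags: B1 = {0, 1, 2, 4}  B2 = {0, 2, 4, 5}  B3 = {0, 2, 3, 5}
Tree: B1–B2, B2–B3
The largest bag has 4 vertices, giving width 3; this decomposition certifies tw(G) ≤ 3. On the other hand G contains the 4-clique {0, 2, 3, 5}. A clique must lie in a single bag of any decomposition, so no decomposition can have width below 3. Therefore the treewidth is 3.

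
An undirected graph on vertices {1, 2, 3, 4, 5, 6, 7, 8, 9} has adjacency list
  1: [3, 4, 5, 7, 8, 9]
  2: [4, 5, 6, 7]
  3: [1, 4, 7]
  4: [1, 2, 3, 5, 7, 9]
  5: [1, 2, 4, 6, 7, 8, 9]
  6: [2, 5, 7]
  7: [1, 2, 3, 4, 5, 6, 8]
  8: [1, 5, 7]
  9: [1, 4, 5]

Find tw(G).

A width-3 tree decomposition is:
Bags: B1 = {1, 4, 5, 7}  B2 = {2, 4, 5, 7}  B3 = {1, 3, 4, 7}  B4 = {2, 5, 6, 7}  B5 = {1, 5, 7, 8}  B6 = {1, 4, 5, 9}
Tree: B1–B2, B1–B3, B2–B4, B1–B5, B1–B6
Every bag has size at most 4, so the width is 4 − 1 = 3 and tw(G) ≤ 3. Conversely, {1, 3, 4, 7} is a clique of size 4, and the vertices of any clique must share a bag in every tree decomposition; so some bag has ≥ 4 vertices and tw(G) ≥ 3. Hence tw(G) = 3 exactly.

3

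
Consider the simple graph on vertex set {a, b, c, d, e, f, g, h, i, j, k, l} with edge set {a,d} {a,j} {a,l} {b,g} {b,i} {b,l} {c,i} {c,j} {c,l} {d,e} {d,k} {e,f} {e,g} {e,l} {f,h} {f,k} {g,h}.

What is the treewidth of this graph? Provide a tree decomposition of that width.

Treewidth 3.
One such decomposition:
Bags: B1 = {f, g, h, k}  B2 = {e, f, g, k}  B3 = {d, e, g, k}  B4 = {b, d, e, g}  B5 = {b, d, e, l}  B6 = {a, b, d, l}  B7 = {a, b, i, l}  B8 = {a, c, i, l}  B9 = {a, c, i, j}
Tree: B1–B2, B2–B3, B3–B4, B4–B5, B5–B6, B6–B7, B7–B8, B8–B9

Each bag holds 4 vertices, so the decomposition has width 3, which upper-bounds the treewidth. For the lower bound: the 4 vertex sets {f,h,k}, {g}, {e}, {a,b,d,l} are disjoint, each induces a connected subgraph, and every pair is joined by at least one edge of G. Contracting each set to a single vertex therefore yields K_{4} as a minor, and since treewidth is minor-monotone, tw(G) ≥ tw(K_{4}) = 3. Hence tw(G) = 3 exactly.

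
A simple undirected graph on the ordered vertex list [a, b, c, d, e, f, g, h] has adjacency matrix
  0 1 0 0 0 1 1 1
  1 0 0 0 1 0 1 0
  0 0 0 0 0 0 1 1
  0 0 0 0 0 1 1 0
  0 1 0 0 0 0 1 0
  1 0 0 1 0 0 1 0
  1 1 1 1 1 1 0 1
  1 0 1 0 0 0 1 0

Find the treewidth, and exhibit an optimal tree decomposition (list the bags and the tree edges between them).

The largest bag has 3 vertices, giving width 2; this decomposition certifies tw(G) ≤ 2. Conversely, {d, f, g} is a clique of size 3, and the vertices of any clique must share a bag in every tree decomposition; so some bag has ≥ 3 vertices and tw(G) ≥ 2. The upper and lower bounds meet at 2, so that is the treewidth.

Treewidth 2.
One optimal decomposition is:
Bags: B1 = {c, g, h}  B2 = {a, g, h}  B3 = {a, f, g}  B4 = {d, f, g}  B5 = {a, b, g}  B6 = {b, e, g}
Tree: B1–B2, B2–B3, B3–B4, B2–B5, B5–B6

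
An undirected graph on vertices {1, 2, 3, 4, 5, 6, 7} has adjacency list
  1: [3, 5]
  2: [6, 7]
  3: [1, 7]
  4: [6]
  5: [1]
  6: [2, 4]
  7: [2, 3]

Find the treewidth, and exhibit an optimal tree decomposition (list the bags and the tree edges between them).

Treewidth 1.
One optimal decomposition is:
Bags: B1 = {1, 5}  B2 = {1, 3}  B3 = {3, 7}  B4 = {2, 7}  B5 = {2, 6}  B6 = {4, 6}
Tree: B1–B2, B2–B3, B3–B4, B4–B5, B5–B6

Each bag holds 2 vertices, so the decomposition has width 1, which upper-bounds the treewidth. G has an edge, so its treewidth is at least 1. The upper and lower bounds meet at 1, so that is the treewidth.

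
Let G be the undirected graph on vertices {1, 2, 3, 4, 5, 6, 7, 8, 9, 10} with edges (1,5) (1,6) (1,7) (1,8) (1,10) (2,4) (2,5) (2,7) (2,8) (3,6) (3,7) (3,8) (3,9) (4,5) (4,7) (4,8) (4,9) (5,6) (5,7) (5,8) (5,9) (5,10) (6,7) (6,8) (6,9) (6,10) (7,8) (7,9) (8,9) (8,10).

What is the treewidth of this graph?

4

A width-4 tree decomposition is:
Bags: B1 = {5, 6, 7, 8, 9}  B2 = {1, 5, 6, 7, 8}  B3 = {3, 6, 7, 8, 9}  B4 = {4, 5, 7, 8, 9}  B5 = {1, 5, 6, 8, 10}  B6 = {2, 4, 5, 7, 8}
Tree: B1–B2, B1–B3, B1–B4, B2–B5, B4–B6
Every bag has size at most 5, so the width is 5 − 1 = 4 and tw(G) ≤ 4. For the lower bound, the 5 vertices {3, 6, 7, 8, 9} are pairwise adjacent, and any tree decomposition puts a clique entirely inside one bag — forcing width ≥ 4. Therefore the treewidth is 4.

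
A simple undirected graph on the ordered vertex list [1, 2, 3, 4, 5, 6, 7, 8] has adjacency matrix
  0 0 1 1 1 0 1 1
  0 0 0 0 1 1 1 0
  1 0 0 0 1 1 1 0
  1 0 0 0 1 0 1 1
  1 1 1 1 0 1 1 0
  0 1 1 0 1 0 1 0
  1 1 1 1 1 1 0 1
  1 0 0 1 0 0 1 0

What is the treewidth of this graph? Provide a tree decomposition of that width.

Treewidth 3.
One optimal decomposition is:
Bags: B1 = {1, 3, 5, 7}  B2 = {1, 4, 5, 7}  B3 = {3, 5, 6, 7}  B4 = {2, 5, 6, 7}  B5 = {1, 4, 7, 8}
Tree: B1–B2, B1–B3, B3–B4, B2–B5

The largest bag has 4 vertices, giving width 3; this decomposition certifies tw(G) ≤ 3. For the lower bound, the 4 vertices {1, 4, 7, 8} are pairwise adjacent, and any tree decomposition puts a clique entirely inside one bag — forcing width ≥ 3. Hence tw(G) = 3 exactly.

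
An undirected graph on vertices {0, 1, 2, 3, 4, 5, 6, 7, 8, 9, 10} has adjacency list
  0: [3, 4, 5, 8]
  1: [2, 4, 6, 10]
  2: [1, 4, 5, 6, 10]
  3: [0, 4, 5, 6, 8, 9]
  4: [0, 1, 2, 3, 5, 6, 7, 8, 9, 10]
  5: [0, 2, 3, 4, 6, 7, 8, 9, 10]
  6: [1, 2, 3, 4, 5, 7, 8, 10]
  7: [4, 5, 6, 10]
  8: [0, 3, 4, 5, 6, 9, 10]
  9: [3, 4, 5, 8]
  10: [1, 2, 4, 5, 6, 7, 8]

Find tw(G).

A width-4 tree decomposition is:
Bags: B1 = {3, 4, 5, 6, 8}  B2 = {4, 5, 6, 8, 10}  B3 = {0, 3, 4, 5, 8}  B4 = {2, 4, 5, 6, 10}  B5 = {4, 5, 6, 7, 10}  B6 = {1, 2, 4, 6, 10}  B7 = {3, 4, 5, 8, 9}
Tree: B1–B2, B1–B3, B2–B4, B4–B5, B4–B6, B3–B7
The largest bag has 5 vertices, giving width 4; this decomposition certifies tw(G) ≤ 4. For the lower bound, the 5 vertices {1, 2, 4, 6, 10} are pairwise adjacent, and any tree decomposition puts a clique entirely inside one bag — forcing width ≥ 4. The upper and lower bounds meet at 4, so that is the treewidth.

4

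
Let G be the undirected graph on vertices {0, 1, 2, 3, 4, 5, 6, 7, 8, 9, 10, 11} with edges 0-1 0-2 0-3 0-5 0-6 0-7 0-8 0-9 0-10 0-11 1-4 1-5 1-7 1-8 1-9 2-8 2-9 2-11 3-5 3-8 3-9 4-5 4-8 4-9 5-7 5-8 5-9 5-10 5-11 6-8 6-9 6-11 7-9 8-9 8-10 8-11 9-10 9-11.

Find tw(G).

A width-4 tree decomposition is:
Bags: B1 = {0, 1, 5, 7, 9}  B2 = {0, 1, 5, 8, 9}  B3 = {0, 5, 8, 9, 10}  B4 = {0, 5, 8, 9, 11}  B5 = {1, 4, 5, 8, 9}  B6 = {0, 2, 8, 9, 11}  B7 = {0, 6, 8, 9, 11}  B8 = {0, 3, 5, 8, 9}
Tree: B1–B2, B2–B3, B3–B4, B2–B5, B4–B6, B4–B7, B2–B8
The largest bag has 5 vertices, giving width 4; this decomposition certifies tw(G) ≤ 4. Conversely, {0, 2, 8, 9, 11} is a clique of size 5, and the vertices of any clique must share a bag in every tree decomposition; so some bag has ≥ 5 vertices and tw(G) ≥ 4. Therefore the treewidth is 4.

4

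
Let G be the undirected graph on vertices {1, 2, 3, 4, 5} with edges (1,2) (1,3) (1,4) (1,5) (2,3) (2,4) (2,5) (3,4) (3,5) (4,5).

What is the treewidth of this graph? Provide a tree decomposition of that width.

A single bag containing all 5 vertices is trivially a valid decomposition of width 4. On the other hand G contains the 5-clique {1, 2, 3, 4, 5}. A clique must lie in a single bag of any decomposition, so no decomposition can have width below 4. Combining the bounds, tw(G) = 4.

Treewidth 4.
One optimal decomposition is:
Bags: B1 = {1, 2, 3, 4, 5}
Tree: (single bag)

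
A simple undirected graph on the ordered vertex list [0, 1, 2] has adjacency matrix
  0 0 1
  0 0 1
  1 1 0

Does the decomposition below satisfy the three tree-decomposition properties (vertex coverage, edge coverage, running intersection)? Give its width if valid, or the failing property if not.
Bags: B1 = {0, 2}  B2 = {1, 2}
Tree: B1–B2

Every vertex of G appears in some bag (union = {0, 1, 2}); every edge is covered by a bag; and for each vertex v the set of bags containing v is connected in the bag tree. The decomposition is therefore valid. The largest bag has 2 vertices, so the width is 1.

Yes; width 1.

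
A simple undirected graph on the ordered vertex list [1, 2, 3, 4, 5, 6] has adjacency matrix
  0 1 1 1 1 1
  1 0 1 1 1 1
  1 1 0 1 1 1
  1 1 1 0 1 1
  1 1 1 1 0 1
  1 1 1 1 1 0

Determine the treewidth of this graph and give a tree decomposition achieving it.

Treewidth 5.
One optimal decomposition is:
Bags: B1 = {1, 2, 3, 4, 5, 6}
Tree: (single bag)

With just one bag of size 6, the width is 6 − 1 = 5, so tw(G) ≤ 5. On the other hand G contains the 6-clique {1, 2, 3, 4, 5, 6}. A clique must lie in a single bag of any decomposition, so no decomposition can have width below 5. Hence tw(G) = 5 exactly.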